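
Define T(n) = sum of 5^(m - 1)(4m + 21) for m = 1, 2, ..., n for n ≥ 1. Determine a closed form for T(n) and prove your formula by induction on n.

T(n) = 5^n(n + 5) - 5

We claim T(n) = 5^n(n + 5) - 5 for all n ≥ 1.
Base step (n = 1): T(1) = 25, and the closed form gives 25. They agree.
Suppose the result is true for n = m, so T(m) = 5^m(m + 5) - 5.
Then T(m+1) = T(m) + (5^m(4m + 25)) = (5^m(m + 5) - 5) + (5^m(4m + 25)).
Simplifying, T(m+1) = 5·5^m·m + 30·5^m - 5 = 5^(m+1)((m+1) + 5) - 5,
which is the closed form with n = m+1.
This completes the induction.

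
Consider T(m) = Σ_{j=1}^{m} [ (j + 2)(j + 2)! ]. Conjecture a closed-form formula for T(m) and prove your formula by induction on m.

We claim T(m) = (m + 3)! - 6 for all m ≥ 1.
Base step (m = 1): T(1) = 18, and the closed form gives 18. They agree.
For the inductive step, assume it holds for an arbitrary j ≥ 1, so T(j) = (j + 3)! - 6.
Then T(j+1) = T(j) + ((j + 3)(j + 3)!) = ((j + 3)! - 6) + ((j + 3)(j + 3)!).
Simplifying, T(j+1) = ((j+1) + 3)! - 6,
which is the closed form with m = j+1.
Hence, by induction on m, the claim holds for every m ≥ 1.

T(m) = (m + 3)! - 6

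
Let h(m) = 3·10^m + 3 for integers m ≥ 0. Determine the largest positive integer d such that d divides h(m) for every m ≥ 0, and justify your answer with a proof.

Computing the first values: h(0) = 6 and h(1) = 33; gcd(6, 33) = 3, so d ≤ 3.
We prove 3 | 3·10^m + 3 for all m ≥ 0 by induction on m.
When m = 0: h(0) = 6 = 3·(2), so 3 | h(0).
Inductive step: suppose the statement holds for some p ≥ 0, i.e. 3 | h(p). Then
h(p+1) = 3·10^(p+1) + 3 = 10·(3·10^p + 3) - 27 = 10·h(p) - 27. The first term is divisible by 3 by the inductive hypothesis, and -27 is divisible by 3. Hence 3 | h(p+1).
Hence, by induction on m, the claim holds for every m ≥ 0.
Therefore the largest such d is 3.

d = 3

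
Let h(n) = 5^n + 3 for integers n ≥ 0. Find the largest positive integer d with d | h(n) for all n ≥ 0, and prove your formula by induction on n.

d = 4

Computing the first values: h(0) = 4 and h(1) = 8; gcd(4, 8) = 4, so d ≤ 4.
We prove 4 | 5^n + 3 for all n ≥ 0 by induction on n.
When n = 0: h(0) = 4 = 4·(1), so 4 | h(0).
Inductive step: suppose the statement holds for some k ≥ 0, i.e. 4 | h(k). Then
h(k+1) = 5^(k+1) + 3 = 5·(5^k + 3) - 12 = 5·h(k) - 12. The first term is divisible by 4 by the inductive hypothesis, and -12 is divisible by 4. Hence 4 | h(k+1).
By the principle of mathematical induction, the result holds for all n ≥ 0.
Therefore the largest such d is 4.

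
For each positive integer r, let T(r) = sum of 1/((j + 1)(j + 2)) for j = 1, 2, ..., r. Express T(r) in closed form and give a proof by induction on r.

We claim T(r) = r/(2(r + 2)) for all r ≥ 1.
Base step (r = 1): T(1) = 1/6, and the closed form gives 1/6. They agree.
For the inductive step, assume it holds for an arbitrary j ≥ 1, so T(j) = j/(2(j + 2)).
Then T(j+1) = T(j) + (1/((j + 2)(j + 3))) = (j/(2(j + 2))) + (1/((j + 2)(j + 3))).
Simplifying, T(j+1) = (j + 1)/(2(j + 3)) = (j+1)/(2((j+1) + 2)),
which is the closed form with r = j+1.
Hence, by induction on r, the claim holds for every r ≥ 1.

T(r) = r/(2(r + 2))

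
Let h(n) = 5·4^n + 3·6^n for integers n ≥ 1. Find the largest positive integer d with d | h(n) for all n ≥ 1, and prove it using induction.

d = 2

Computing the first values: h(1) = 38 and h(2) = 188; gcd(38, 188) = 2, so d ≤ 2.
We prove 2 | 5·4^n + 3·6^n for all n ≥ 1 by induction on n.
When n = 1: h(1) = 38 = 2·(19), so 2 | h(1).
Suppose the result is true for n = i, i.e. 2 | h(i). Then
h(i+1) − 6·h(i) = (5·4^(i+1) + 3·6^(i+1)) − 6·(5·4^i + 3·6^i) = (5)·4^i·(4 − 6) = (-10)·4^i. Since 2 | h(i) by the inductive hypothesis, 2 | 6·h(i); and 2 | -10 since -10 = 2·-5. Therefore 2 | h(i+1).
By the principle of mathematical induction, the result holds for all n ≥ 1.
Therefore the largest such d is 2.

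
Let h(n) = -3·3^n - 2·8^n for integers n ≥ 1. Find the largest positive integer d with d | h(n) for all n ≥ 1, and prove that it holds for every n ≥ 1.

Computing the first values: h(1) = -25 and h(2) = -155; gcd(-25, -155) = 5, so d ≤ 5.
We prove 5 | -3·3^n - 2·8^n for all n ≥ 1 by induction on n.
When n = 1: h(1) = -25 = 5·(-5), so 5 | h(1).
Suppose the result is true for n = p, i.e. 5 | h(p). Then
h(p+1) − 8·h(p) = (-3·3^(p+1) - 2·8^(p+1)) − 8·(-3·3^p - 2·8^p) = (-3)·3^p·(3 − 8) = (15)·3^p. Since 5 | h(p) by the inductive hypothesis, 5 | 8·h(p); and 5 | 15 since 15 = 5·3. Therefore 5 | h(p+1).
This completes the induction.
Therefore the largest such d is 5.

d = 5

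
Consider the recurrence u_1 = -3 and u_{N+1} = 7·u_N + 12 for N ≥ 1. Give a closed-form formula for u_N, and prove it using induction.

u_N = -7^(N - 1) - 2

Computing the first terms: u_1 = -3, u_2 = -9, u_3 = -51. This suggests u_N = -7^(N - 1) - 2.
For the base case N = 1: the formula gives -3 = -3 = u_1.
For the inductive step, assume it holds for an arbitrary m ≥ 1, so u_m = -7^(m - 1) - 2.
Then u_{m+1} = 7·u_m + 12 = 7·(-7^(m - 1) - 2) + 12 = -7^m - 2 = -7^((m+1) - 1) - 2,
which is the claimed formula at N = m+1.
This completes the induction.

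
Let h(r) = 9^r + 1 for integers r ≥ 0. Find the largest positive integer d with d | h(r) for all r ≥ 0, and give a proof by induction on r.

d = 2

Computing the first values: h(0) = 2 and h(1) = 10; gcd(2, 10) = 2, so d ≤ 2.
We prove 2 | 9^r + 1 for all r ≥ 0 by induction on r.
Base step (r = 0): h(0) = 2 = 2·(1), so 2 | h(0).
Inductive step: assume the claim holds for r = i, i.e. 2 | h(i). Then
h(i+1) = 9^(i+1) + 1 = 9·(9^i + 1) - 8 = 9·h(i) - 8. The first term is divisible by 2 by the inductive hypothesis, and -8 is divisible by 2. Hence 2 | h(i+1).
Hence, by induction on r, the claim holds for every r ≥ 0.
Therefore the largest such d is 2.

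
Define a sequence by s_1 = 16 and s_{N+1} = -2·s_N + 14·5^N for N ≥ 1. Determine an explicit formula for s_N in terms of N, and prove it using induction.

s_N = -3(-2)^N + 2·5^N

Computing the first terms: s_1 = 16, s_2 = 38, s_3 = 274. This suggests s_N = -3(-2)^N + 2·5^N.
Base case (N = 1): the formula gives 16 = 16 = s_1.
Suppose the result is true for N = i, so s_i = -3(-2)^i + 2·5^i.
Then s_{i+1} = -2·s_i + 14·5^i = -2·(-3(-2)^i + 2·5^i) + 14·5^i = -3(-2)^(i + 1) + 2·5^(i + 1),
which is the claimed formula at N = i+1.
Hence, by induction on N, the claim holds for every N ≥ 1.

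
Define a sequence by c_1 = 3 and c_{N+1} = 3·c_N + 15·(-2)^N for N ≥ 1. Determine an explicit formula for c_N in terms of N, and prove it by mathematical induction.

c_N = -3(-2)^N - 3^N

Computing the first terms: c_1 = 3, c_2 = -21, c_3 = -3. This suggests c_N = -3(-2)^N - 3^N.
Base step (N = 1): the formula gives 3 = 3 = c_1.
Inductive step: suppose the statement holds for some m ≥ 1, so c_m = -3(-2)^m - 3^m.
Then c_{m+1} = 3·c_m + 15·(-2)^m = 3·(-3(-2)^m - 3^m) + 15·(-2)^m = -3(-2)^(m + 1) - 3^(m + 1),
which is the claimed formula at N = m+1.
This completes the induction.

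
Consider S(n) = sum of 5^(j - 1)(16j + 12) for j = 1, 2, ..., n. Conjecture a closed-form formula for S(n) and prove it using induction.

S(n) = 2·5^n(2n + 1) - 2

We claim S(n) = 2·5^n(2n + 1) - 2 for all n ≥ 1.
For the base case n = 1: S(1) = 28, and the closed form gives 28. They agree.
For the inductive step, assume it holds for an arbitrary j ≥ 1, so S(j) = 2·5^j(2j + 1) - 2.
Then S(j+1) = S(j) + (5^j(16j + 28)) = (2·5^j(2j + 1) - 2) + (5^j(16j + 28)).
Simplifying, S(j+1) = 20·5^j·j + 30·5^j - 2 = 2·5^(j+1)(2(j+1) + 1) - 2,
which is the closed form with n = j+1.
By induction, the statement is established for all n ≥ 1.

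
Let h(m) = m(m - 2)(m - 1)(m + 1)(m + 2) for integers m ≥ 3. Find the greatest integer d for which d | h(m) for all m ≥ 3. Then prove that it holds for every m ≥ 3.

d = 120

Computing the first values: h(3) = 120 and h(4) = 720; gcd(120, 720) = 120, so d ≤ 120.
We prove 120 | m(m - 2)(m - 1)(m + 1)(m + 2) for all m ≥ 3 by induction on m.
Base case (m = 3): h(3) = 120 = 120·(1), so 120 | h(3).
Inductive step: suppose the statement holds for some r ≥ 3, i.e. 120 | h(r). Then
h(r+1) − h(r) = (r-1)·r·(r+1)·(r+2)·(r+3) − (r-2)·(r-1)·r·(r+1)·(r+2) = (r-1)·r·(r+1)·(r+2)·[(r+3) − (r-2)] = 5·(r-1)·r·(r+1)·(r+2). The product of 4 consecutive integers is divisible by (4)! = 24, so h(r+1) − h(r) is divisible by 5·24 = 120. By the inductive hypothesis 120 | h(r), hence 120 | h(r+1).
This completes the induction.
Therefore the largest such d is 120.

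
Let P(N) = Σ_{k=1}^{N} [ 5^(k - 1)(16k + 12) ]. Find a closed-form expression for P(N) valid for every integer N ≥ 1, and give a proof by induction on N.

P(N) = 2·5^N(2N + 1) - 2

We claim P(N) = 2·5^N(2N + 1) - 2 for all N ≥ 1.
When N = 1: P(1) = 28, and the closed form gives 28. They agree.
Inductive step: assume the claim holds for N = k, so P(k) = 2·5^k(2k + 1) - 2.
Then P(k+1) = P(k) + (5^k(16k + 28)) = (2·5^k(2k + 1) - 2) + (5^k(16k + 28)).
Simplifying, P(k+1) = 20·5^k·k + 30·5^k - 2 = 2·5^(k+1)(2(k+1) + 1) - 2,
which is the closed form with N = k+1.
Hence, by induction on N, the claim holds for every N ≥ 1.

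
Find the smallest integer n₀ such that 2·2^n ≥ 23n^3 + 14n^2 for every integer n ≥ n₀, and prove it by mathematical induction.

At n = 15: 65536 < 80775, so the inequality fails and n₀ ≥ 16. We prove 2·2^n ≥ 23n^3 + 14n^2 for all n ≥ 16.
For the base case n = 16: 2·2^n = 131072 and 23n^3 + 14n^2 = 97792, so 131072 ≥ 97792.
For the inductive step, assume it holds for an arbitrary i ≥ 16, so 2·2^i ≥ 23i^3 + 14i^2.
Then 2·2^(i + 1) = 2·(2·2^i) ≥ 2·(23i^3 + 14i^2).
Also, for i ≥ 16 we have 2·(23i^3 + 14i^2) ≥ 23(i+1)^3 + 14(i+1)^2, since 2·(23i^3 + 14i^2) − (23(i+1)^3 + 14(i+1)^2) = 23i^3 - 55i^2 - 97i - 37, which is nonnegative for all i ≥ 16.
Combining, 2·2^(i + 1) ≥ 23(i+1)^3 + 14(i+1)^2.
This completes the induction.
Hence the smallest such n₀ is 16.

n₀ = 16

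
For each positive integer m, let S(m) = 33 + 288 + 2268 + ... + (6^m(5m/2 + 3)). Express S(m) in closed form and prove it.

S(m) = 3·6^m(m + 1) - 3

We claim S(m) = 3·6^m(m + 1) - 3 for all m ≥ 1.
Base step (m = 1): S(1) = 33, and the closed form gives 33. They agree.
Inductive step: suppose the statement holds for some r ≥ 1, so S(r) = 3·6^r(r + 1) - 3.
Then S(r+1) = S(r) + (6^r(15r + 33)) = (3·6^r(r + 1) - 3) + (6^r(15r + 33)).
Simplifying, S(r+1) = 18·6^r·r + 36·6^r - 3 = 3·6^(r+1)((r+1) + 1) - 3,
which is the closed form with m = r+1.
This completes the induction.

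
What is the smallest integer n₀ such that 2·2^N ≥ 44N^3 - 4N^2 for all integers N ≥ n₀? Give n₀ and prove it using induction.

At N = 16: 131072 < 179200, so the inequality fails and n₀ ≥ 17. We prove 2·2^N ≥ 44N^3 - 4N^2 for all N ≥ 17.
Base case (N = 17): 2·2^N = 262144 and 44N^3 - 4N^2 = 215016, so 262144 ≥ 215016.
Suppose the result is true for N = k, so 2·2^k ≥ 44k^3 - 4k^2.
Then 2·2^(k + 1) = 2·(2·2^k) ≥ 2·(44k^3 - 4k^2).
Also, for k ≥ 17 we have 2·(44k^3 - 4k^2) ≥ 44(k+1)^3 - 4(k+1)^2, since 2·(44k^3 - 4k^2) − (44(k+1)^3 - 4(k+1)^2) = 44k^3 - 136k^2 - 124k - 40, which is nonnegative for all k ≥ 17.
Combining, 2·2^(k + 1) ≥ 44(k+1)^3 - 4(k+1)^2.
By the principle of mathematical induction, the result holds for all N ≥ 17.
Hence the smallest such n₀ is 17.

n₀ = 17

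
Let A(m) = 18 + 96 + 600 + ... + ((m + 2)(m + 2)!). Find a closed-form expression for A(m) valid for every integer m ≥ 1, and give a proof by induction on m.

We claim A(m) = (m + 3)! - 6 for all m ≥ 1.
Base case (m = 1): A(1) = 18, and the closed form gives 18. They agree.
Inductive step: suppose the statement holds for some i ≥ 1, so A(i) = (i + 3)! - 6.
Then A(i+1) = A(i) + ((i + 3)(i + 3)!) = ((i + 3)! - 6) + ((i + 3)(i + 3)!).
Simplifying, A(i+1) = ((i+1) + 3)! - 6,
which is the closed form with m = i+1.
By induction, the statement is established for all m ≥ 1.

A(m) = (m + 3)! - 6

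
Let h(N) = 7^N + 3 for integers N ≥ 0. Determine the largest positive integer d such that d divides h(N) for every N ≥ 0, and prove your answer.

d = 2

Computing the first values: h(0) = 4 and h(1) = 10; gcd(4, 10) = 2, so d ≤ 2.
We prove 2 | 7^N + 3 for all N ≥ 0 by induction on N.
Base step (N = 0): h(0) = 4 = 2·(2), so 2 | h(0).
For the inductive step, assume it holds for an arbitrary p ≥ 0, i.e. 2 | h(p). Then
h(p+1) = 7^(p+1) + 3 = 7·(7^p + 3) - 18 = 7·h(p) - 18. The first term is divisible by 2 by the inductive hypothesis, and -18 is divisible by 2. Hence 2 | h(p+1).
By the principle of mathematical induction, the result holds for all N ≥ 0.
Therefore the largest such d is 2.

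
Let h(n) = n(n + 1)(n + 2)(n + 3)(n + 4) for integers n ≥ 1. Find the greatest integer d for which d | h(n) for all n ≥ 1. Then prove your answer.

Computing the first values: h(1) = 120 and h(2) = 720; gcd(120, 720) = 120, so d ≤ 120.
We prove 120 | n(n + 1)(n + 2)(n + 3)(n + 4) for all n ≥ 1 by induction on n.
Base step (n = 1): h(1) = 120 = 120·(1), so 120 | h(1).
Inductive step: suppose the statement holds for some m ≥ 1, i.e. 120 | h(m). Then
h(m+1) − h(m) = (m+1)·(m+2)·(m+3)·(m+4)·(m+5) − m·(m+1)·(m+2)·(m+3)·(m+4) = (m+1)·(m+2)·(m+3)·(m+4)·[(m+5) − m] = 5·(m+1)·(m+2)·(m+3)·(m+4). The product of 4 consecutive integers is divisible by (4)! = 24, so h(m+1) − h(m) is divisible by 5·24 = 120. By the inductive hypothesis 120 | h(m), hence 120 | h(m+1).
This completes the induction.
Therefore the largest such d is 120.

d = 120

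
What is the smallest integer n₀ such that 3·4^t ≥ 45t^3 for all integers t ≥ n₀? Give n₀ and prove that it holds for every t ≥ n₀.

n₀ = 6

At t = 5: 3072 < 5625, so the inequality fails and n₀ ≥ 6. We prove 3·4^t ≥ 45t^3 for all t ≥ 6.
For the base case t = 6: 3·4^t = 12288 and 45t^3 = 9720, so 12288 ≥ 9720.
Suppose the result is true for t = p, so 3·4^p ≥ 45p^3.
Then 3·4^(p + 1) = 4·(3·4^p) ≥ 4·(45p^3).
Also, for p ≥ 6 we have 4·(45p^3) ≥ 45(p+1)^3, since 4 ≥ (1 + 1/p)^3 for all p ≥ 6.
Combining, 3·4^(p + 1) ≥ 45(p+1)^3.
This completes the induction.
Hence the smallest such n₀ is 6.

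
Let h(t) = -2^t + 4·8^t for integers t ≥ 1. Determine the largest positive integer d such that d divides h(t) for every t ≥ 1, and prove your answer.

d = 6

Computing the first values: h(1) = 30 and h(2) = 252; gcd(30, 252) = 6, so d ≤ 6.
We prove 6 | -2^t + 4·8^t for all t ≥ 1 by induction on t.
Base case (t = 1): h(1) = 30 = 6·(5), so 6 | h(1).
For the inductive step, assume it holds for an arbitrary m ≥ 1, i.e. 6 | h(m). Then
h(m+1) − 8·h(m) = (-2^(m+1) + 4·8^(m+1)) − 8·(-2^m + 4·8^m) = (-1)·2^m·(2 − 8) = (6)·2^m. Since 6 | h(m) by the inductive hypothesis, 6 | 8·h(m); and 6 | 6 since 6 = 6·1. Therefore 6 | h(m+1).
By induction, the statement is established for all t ≥ 1.
Therefore the largest such d is 6.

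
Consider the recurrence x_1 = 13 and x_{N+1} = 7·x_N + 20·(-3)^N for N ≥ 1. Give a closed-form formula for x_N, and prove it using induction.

x_N = -2(-3)^N + 7^N

Computing the first terms: x_1 = 13, x_2 = 31, x_3 = 397. This suggests x_N = -2(-3)^N + 7^N.
Base case (N = 1): the formula gives 13 = 13 = x_1.
Suppose the result is true for N = i, so x_i = -2(-3)^i + 7^i.
Then x_{i+1} = 7·x_i + 20·(-3)^i = 7·(-2(-3)^i + 7^i) + 20·(-3)^i = -2(-3)^(i + 1) + 7^(i + 1),
which is the claimed formula at N = i+1.
Hence, by induction on N, the claim holds for every N ≥ 1.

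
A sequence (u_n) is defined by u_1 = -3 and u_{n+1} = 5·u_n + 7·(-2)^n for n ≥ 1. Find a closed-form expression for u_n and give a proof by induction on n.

Computing the first terms: u_1 = -3, u_2 = -29, u_3 = -117. This suggests u_n = -(-2)^n - 5^n.
Base case (n = 1): the formula gives -3 = -3 = u_1.
Inductive step: assume the claim holds for n = p, so u_p = -(-2)^p - 5^p.
Then u_{p+1} = 5·u_p + 7·(-2)^p = 5·(-(-2)^p - 5^p) + 7·(-2)^p = -(-2)^(p + 1) - 5^(p + 1),
which is the claimed formula at n = p+1.
By induction, the statement is established for all n ≥ 1.

u_n = -(-2)^n - 5^n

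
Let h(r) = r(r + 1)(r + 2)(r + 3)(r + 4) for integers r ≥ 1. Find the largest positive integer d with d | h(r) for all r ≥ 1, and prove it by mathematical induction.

d = 120

Computing the first values: h(1) = 120 and h(2) = 720; gcd(120, 720) = 120, so d ≤ 120.
We prove 120 | r(r + 1)(r + 2)(r + 3)(r + 4) for all r ≥ 1 by induction on r.
Base step (r = 1): h(1) = 120 = 120·(1), so 120 | h(1).
Inductive step: suppose the statement holds for some k ≥ 1, i.e. 120 | h(k). Then
h(k+1) − h(k) = (k+1)·(k+2)·(k+3)·(k+4)·(k+5) − k·(k+1)·(k+2)·(k+3)·(k+4) = (k+1)·(k+2)·(k+3)·(k+4)·[(k+5) − k] = 5·(k+1)·(k+2)·(k+3)·(k+4). The product of 4 consecutive integers is divisible by (4)! = 24, so h(k+1) − h(k) is divisible by 5·24 = 120. By the inductive hypothesis 120 | h(k), hence 120 | h(k+1).
By induction, the statement is established for all r ≥ 1.
Therefore the largest such d is 120.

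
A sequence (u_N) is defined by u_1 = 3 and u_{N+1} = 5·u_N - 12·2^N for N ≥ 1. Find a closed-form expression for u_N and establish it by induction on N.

u_N = 2^(N + 2) - 5^N

Computing the first terms: u_1 = 3, u_2 = -9, u_3 = -93. This suggests u_N = 2^(N + 2) - 5^N.
For the base case N = 1: the formula gives 3 = 3 = u_1.
For the inductive step, assume it holds for an arbitrary k ≥ 1, so u_k = 2^(k + 2) - 5^k.
Then u_{k+1} = 5·u_k - 12·2^k = 5·(2^(k + 2) - 5^k) - 12·2^k = 2^(k + 3) - 5^(k + 1) = 2^((k+1) + 2) - 5^(k+1),
which is the claimed formula at N = k+1.
This completes the induction.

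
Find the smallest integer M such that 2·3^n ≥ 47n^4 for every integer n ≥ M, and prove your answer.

M = 12

At n = 11: 354294 < 688127, so the inequality fails and M ≥ 12. We prove 2·3^n ≥ 47n^4 for all n ≥ 12.
Base case (n = 12): 2·3^n = 1062882 and 47n^4 = 974592, so 1062882 ≥ 974592.
Suppose the result is true for n = k, so 2·3^k ≥ 47k^4.
Then 2·3^(k + 1) = 3·(2·3^k) ≥ 3·(47k^4).
Also, for k ≥ 12 we have 3·(47k^4) ≥ 47(k+1)^4, since 3 ≥ (1 + 1/k)^4 for all k ≥ 12.
Combining, 2·3^(k + 1) ≥ 47(k+1)^4.
By the principle of mathematical induction, the result holds for all n ≥ 12.
Hence the smallest such M is 12.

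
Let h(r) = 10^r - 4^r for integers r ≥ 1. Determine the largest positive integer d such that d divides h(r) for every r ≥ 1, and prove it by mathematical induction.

d = 6

Computing the first values: h(1) = 6 and h(2) = 84; gcd(6, 84) = 6, so d ≤ 6.
We prove 6 | 10^r - 4^r for all r ≥ 1 by induction on r.
Base case (r = 1): h(1) = 6 = 6·(1), so 6 | h(1).
Inductive step: suppose the statement holds for some k ≥ 1, i.e. 6 | h(k). Then
10^{k+1} − 4^{k+1} = 10·10^k − 4·4^k = 10·(10^k − 4^k) + (6)·4^k. The first term is divisible by 6 by the inductive hypothesis, and the second term (6)·4^k is divisible by 6 since 6 | 6. Hence 6 | h(k+1).
By the principle of mathematical induction, the result holds for all r ≥ 1.
Therefore the largest such d is 6.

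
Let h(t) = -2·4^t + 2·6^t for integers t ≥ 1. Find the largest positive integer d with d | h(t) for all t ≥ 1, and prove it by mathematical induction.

Computing the first values: h(1) = 4 and h(2) = 40; gcd(4, 40) = 4, so d ≤ 4.
We prove 4 | -2·4^t + 2·6^t for all t ≥ 1 by induction on t.
When t = 1: h(1) = 4 = 4·(1), so 4 | h(1).
Suppose the result is true for t = p, i.e. 4 | h(p). Then
h(p+1) − 6·h(p) = (-2·4^(p+1) + 2·6^(p+1)) − 6·(-2·4^p + 2·6^p) = (-2)·4^p·(4 − 6) = (4)·4^p. Since 4 | h(p) by the inductive hypothesis, 4 | 6·h(p); and 4 | 4 since 4 = 4·1. Therefore 4 | h(p+1).
Hence, by induction on t, the claim holds for every t ≥ 1.
Therefore the largest such d is 4.

d = 4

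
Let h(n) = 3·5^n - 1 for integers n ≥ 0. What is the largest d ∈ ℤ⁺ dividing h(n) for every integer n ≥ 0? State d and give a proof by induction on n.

Computing the first values: h(0) = 2 and h(1) = 14; gcd(2, 14) = 2, so d ≤ 2.
We prove 2 | 3·5^n - 1 for all n ≥ 0 by induction on n.
When n = 0: h(0) = 2 = 2·(1), so 2 | h(0).
For the inductive step, assume it holds for an arbitrary r ≥ 0, i.e. 2 | h(r). Then
h(r+1) = 3·5^(r+1) - 1 = 5·(3·5^r - 1) + 4 = 5·h(r) + 4. The first term is divisible by 2 by the inductive hypothesis, and 4 is divisible by 2. Hence 2 | h(r+1).
Hence, by induction on n, the claim holds for every n ≥ 0.
Therefore the largest such d is 2.

d = 2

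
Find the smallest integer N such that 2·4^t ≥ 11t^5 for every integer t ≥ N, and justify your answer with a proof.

At t = 9: 524288 < 649539, so the inequality fails and N ≥ 10. We prove 2·4^t ≥ 11t^5 for all t ≥ 10.
Base step (t = 10): 2·4^t = 2097152 and 11t^5 = 1100000, so 2097152 ≥ 1100000.
For the inductive step, assume it holds for an arbitrary j ≥ 10, so 2·4^j ≥ 11j^5.
Then 2·4^(j + 1) = 4·(2·4^j) ≥ 4·(11j^5).
Also, for j ≥ 10 we have 4·(11j^5) ≥ 11(j+1)^5, since 4 ≥ (1 + 1/j)^5 for all j ≥ 10.
Combining, 2·4^(j + 1) ≥ 11(j+1)^5.
This completes the induction.
Hence the smallest such N is 10.

N = 10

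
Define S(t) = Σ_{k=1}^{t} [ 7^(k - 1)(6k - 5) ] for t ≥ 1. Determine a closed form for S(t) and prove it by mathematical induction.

We claim S(t) = 7^t(t - 1) + 1 for all t ≥ 1.
Base step (t = 1): S(1) = 1, and the closed form gives 1. They agree.
For the inductive step, assume it holds for an arbitrary k ≥ 1, so S(k) = 7^k(k - 1) + 1.
Then S(k+1) = S(k) + (7^k(6k + 1)) = (7^k(k - 1) + 1) + (7^k(6k + 1)).
Simplifying, S(k+1) = 7^(k + 1)k + 1 = 7^(k+1)((k+1) - 1) + 1,
which is the closed form with t = k+1.
This completes the induction.

S(t) = 7^t(t - 1) + 1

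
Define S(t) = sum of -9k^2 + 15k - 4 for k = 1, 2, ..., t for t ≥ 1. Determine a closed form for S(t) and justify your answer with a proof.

We claim S(t) = -t(3t^2 - 3t - 2) for all t ≥ 1.
When t = 1: S(1) = 2, and the closed form gives 2. They agree.
Suppose the result is true for t = k, so S(k) = k(-3k^2 + 3k + 2).
Then S(k+1) = S(k) + (-9k^2 - 3k + 2) = (k(-3k^2 + 3k + 2)) + (-9k^2 - 3k + 2).
Simplifying, S(k+1) = -(k + 1)(3k^2 + 3k - 2) = -(k+1)(3(k+1)^2 - 3(k+1) - 2),
which is the closed form with t = k+1.
Hence, by induction on t, the claim holds for every t ≥ 1.

S(t) = -t(3t^2 - 3t - 2)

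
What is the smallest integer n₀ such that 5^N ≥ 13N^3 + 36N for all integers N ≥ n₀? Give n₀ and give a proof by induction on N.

At N = 4: 625 < 976, so the inequality fails and n₀ ≥ 5. We prove 5^N ≥ 13N^3 + 36N for all N ≥ 5.
For the base case N = 5: 5^N = 3125 and 13N^3 + 36N = 1805, so 3125 ≥ 1805.
For the inductive step, assume it holds for an arbitrary r ≥ 5, so 5^r ≥ 13r^3 + 36r.
Then 5^(r + 1) = 5·(5^r) ≥ 5·(13r^3 + 36r).
Also, for r ≥ 5 we have 5·(13r^3 + 36r) ≥ 13(r+1)^3 + 36(r+1), since 5·(13r^3 + 36r) − (13(r+1)^3 + 36(r+1)) = 52r^3 - 39r^2 + 105r - 49, which is nonnegative for all r ≥ 5.
Combining, 5^(r + 1) ≥ 13(r+1)^3 + 36(r+1).
Hence, by induction on N, the claim holds for every N ≥ 5.
Hence the smallest such n₀ is 5.

n₀ = 5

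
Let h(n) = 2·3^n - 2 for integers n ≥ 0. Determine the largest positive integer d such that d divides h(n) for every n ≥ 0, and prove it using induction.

d = 4

Computing the first values: h(0) = 0 and h(1) = 4; gcd(0, 4) = 4, so d ≤ 4.
We prove 4 | 2·3^n - 2 for all n ≥ 0 by induction on n.
Base step (n = 0): h(0) = 0 = 4·(0), so 4 | h(0).
Inductive step: assume the claim holds for n = r, i.e. 4 | h(r). Then
h(r+1) = 2·3^(r+1) - 2 = 3·(2·3^r - 2) + 4 = 3·h(r) + 4. The first term is divisible by 4 by the inductive hypothesis, and 4 is divisible by 4. Hence 4 | h(r+1).
By the principle of mathematical induction, the result holds for all n ≥ 0.
Therefore the largest such d is 4.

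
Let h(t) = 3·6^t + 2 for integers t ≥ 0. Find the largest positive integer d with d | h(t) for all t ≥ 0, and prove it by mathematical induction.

d = 5

Computing the first values: h(0) = 5 and h(1) = 20; gcd(5, 20) = 5, so d ≤ 5.
We prove 5 | 3·6^t + 2 for all t ≥ 0 by induction on t.
When t = 0: h(0) = 5 = 5·(1), so 5 | h(0).
For the inductive step, assume it holds for an arbitrary i ≥ 0, i.e. 5 | h(i). Then
h(i+1) = 3·6^(i+1) + 2 = 6·(3·6^i + 2) - 10 = 6·h(i) - 10. The first term is divisible by 5 by the inductive hypothesis, and -10 is divisible by 5. Hence 5 | h(i+1).
This completes the induction.
Therefore the largest such d is 5.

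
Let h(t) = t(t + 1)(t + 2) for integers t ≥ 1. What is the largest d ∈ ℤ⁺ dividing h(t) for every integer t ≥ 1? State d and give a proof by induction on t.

d = 6

Computing the first values: h(1) = 6 and h(2) = 24; gcd(6, 24) = 6, so d ≤ 6.
We prove 6 | t(t + 1)(t + 2) for all t ≥ 1 by induction on t.
Base step (t = 1): h(1) = 6 = 6·(1), so 6 | h(1).
Inductive step: suppose the statement holds for some p ≥ 1, i.e. 6 | h(p). Then
h(p+1) − h(p) = (p+1)·(p+2)·(p+3) − p·(p+1)·(p+2) = (p+1)·(p+2)·[(p+3) − p] = 3·(p+1)·(p+2). The product of 2 consecutive integers is divisible by (2)! = 2, so h(p+1) − h(p) is divisible by 3·2 = 6. By the inductive hypothesis 6 | h(p), hence 6 | h(p+1).
By induction, the statement is established for all t ≥ 1.
Therefore the largest such d is 6.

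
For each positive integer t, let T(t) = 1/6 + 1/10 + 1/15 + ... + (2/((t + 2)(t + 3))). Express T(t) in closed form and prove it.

T(t) = 2t/(3(t + 3))

We claim T(t) = 2t/(3(t + 3)) for all t ≥ 1.
When t = 1: T(1) = 1/6, and the closed form gives 1/6. They agree.
Inductive step: suppose the statement holds for some p ≥ 1, so T(p) = 2p/(3(p + 3)).
Then T(p+1) = T(p) + (2/((p + 3)(p + 4))) = (2p/(3(p + 3))) + (2/((p + 3)(p + 4))).
Simplifying, T(p+1) = 2(p + 1)/(3(p + 4)) = 2(p+1)/(3((p+1) + 3)),
which is the closed form with t = p+1.
By induction, the statement is established for all t ≥ 1.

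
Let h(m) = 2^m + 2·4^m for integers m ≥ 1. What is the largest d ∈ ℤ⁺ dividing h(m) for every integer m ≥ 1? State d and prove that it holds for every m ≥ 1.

d = 2

Computing the first values: h(1) = 10 and h(2) = 36; gcd(10, 36) = 2, so d ≤ 2.
We prove 2 | 2^m + 2·4^m for all m ≥ 1 by induction on m.
When m = 1: h(1) = 10 = 2·(5), so 2 | h(1).
For the inductive step, assume it holds for an arbitrary k ≥ 1, i.e. 2 | h(k). Then
h(k+1) − 4·h(k) = (2^(k+1) + 2·4^(k+1)) − 4·(2^k + 2·4^k) = (1)·2^k·(2 − 4) = (-2)·2^k. Since 2 | h(k) by the inductive hypothesis, 2 | 4·h(k); and 2 | -2 since -2 = 2·-1. Therefore 2 | h(k+1).
By induction, the statement is established for all m ≥ 1.
Therefore the largest such d is 2.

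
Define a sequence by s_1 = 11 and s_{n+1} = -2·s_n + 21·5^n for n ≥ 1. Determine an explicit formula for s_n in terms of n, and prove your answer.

s_n = -(-2)^(n + 1) + 3·5^n

Computing the first terms: s_1 = 11, s_2 = 83, s_3 = 359. This suggests s_n = -(-2)^(n + 1) + 3·5^n.
When n = 1: the formula gives 11 = 11 = s_1.
For the inductive step, assume it holds for an arbitrary k ≥ 1, so s_k = -(-2)^(k + 1) + 3·5^k.
Then s_{k+1} = -2·s_k + 21·5^k = -2·(-(-2)^(k + 1) + 3·5^k) + 21·5^k = -(-2)^(k + 2) + 3·5^(k + 1) = -(-2)^((k+1) + 1) + 3·5^(k+1),
which is the claimed formula at n = k+1.
By the principle of mathematical induction, the result holds for all n ≥ 1.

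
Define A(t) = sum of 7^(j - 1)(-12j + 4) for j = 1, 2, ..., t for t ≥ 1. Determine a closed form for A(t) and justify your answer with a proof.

We claim A(t) = 7^t(-2t + 1) - 1 for all t ≥ 1.
When t = 1: A(1) = -8, and the closed form gives -8. They agree.
For the inductive step, assume it holds for an arbitrary j ≥ 1, so A(j) = 7^j(-2j + 1) - 1.
Then A(j+1) = A(j) + (7^j(-12j - 8)) = (7^j(-2j + 1) - 1) + (7^j(-12j - 8)).
Simplifying, A(j+1) = -14·7^j·j - 7·7^j - 1 = 7^(j+1)(-2(j+1) + 1) - 1,
which is the closed form with t = j+1.
By the principle of mathematical induction, the result holds for all t ≥ 1.

A(t) = 7^t(-2t + 1) - 1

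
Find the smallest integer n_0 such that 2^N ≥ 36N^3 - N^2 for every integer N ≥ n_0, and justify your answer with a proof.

n_0 = 18

At N = 17: 131072 < 176579, so the inequality fails and n_0 ≥ 18. We prove 2^N ≥ 36N^3 - N^2 for all N ≥ 18.
For the base case N = 18: 2^N = 262144 and 36N^3 - N^2 = 209628, so 262144 ≥ 209628.
Suppose the result is true for N = m, so 2^m ≥ 36m^3 - m^2.
Then 2^(m + 1) = 2·(2^m) ≥ 2·(36m^3 - m^2).
Also, for m ≥ 18 we have 2·(36m^3 - m^2) ≥ 36(m+1)^3 - (m+1)^2, since 2·(36m^3 - m^2) − (36(m+1)^3 - (m+1)^2) = 36m^3 - 109m^2 - 106m - 35, which is nonnegative for all m ≥ 18.
Combining, 2^(m + 1) ≥ 36(m+1)^3 - (m+1)^2.
Hence, by induction on N, the claim holds for every N ≥ 18.
Hence the smallest such n_0 is 18.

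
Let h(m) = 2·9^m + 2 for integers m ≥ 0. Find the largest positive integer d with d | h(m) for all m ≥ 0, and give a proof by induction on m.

d = 4

Computing the first values: h(0) = 4 and h(1) = 20; gcd(4, 20) = 4, so d ≤ 4.
We prove 4 | 2·9^m + 2 for all m ≥ 0 by induction on m.
Base case (m = 0): h(0) = 4 = 4·(1), so 4 | h(0).
Suppose the result is true for m = p, i.e. 4 | h(p). Then
h(p+1) = 2·9^(p+1) + 2 = 9·(2·9^p + 2) - 16 = 9·h(p) - 16. The first term is divisible by 4 by the inductive hypothesis, and -16 is divisible by 4. Hence 4 | h(p+1).
By the principle of mathematical induction, the result holds for all m ≥ 0.
Therefore the largest such d is 4.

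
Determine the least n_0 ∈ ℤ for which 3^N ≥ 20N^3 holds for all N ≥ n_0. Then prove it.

At N = 8: 6561 < 10240, so the inequality fails and n_0 ≥ 9. We prove 3^N ≥ 20N^3 for all N ≥ 9.
Base case (N = 9): 3^N = 19683 and 20N^3 = 14580, so 19683 ≥ 14580.
Inductive step: assume the claim holds for N = k, so 3^k ≥ 20k^3.
Then 3^(k + 1) = 3·(3^k) ≥ 3·(20k^3).
Also, for k ≥ 9 we have 3·(20k^3) ≥ 20(k+1)^3, since 3 ≥ (1 + 1/k)^3 for all k ≥ 9.
Combining, 3^(k + 1) ≥ 20(k+1)^3.
This completes the induction.
Hence the smallest such n_0 is 9.

n_0 = 9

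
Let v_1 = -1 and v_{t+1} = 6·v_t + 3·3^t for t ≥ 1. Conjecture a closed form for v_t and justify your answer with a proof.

v_t = -3^t + 2·6^(t - 1)

Computing the first terms: v_1 = -1, v_2 = 3, v_3 = 45. This suggests v_t = -3^t + 2·6^(t - 1).
Base step (t = 1): the formula gives -1 = -1 = v_1.
For the inductive step, assume it holds for an arbitrary i ≥ 1, so v_i = -3^i + 2·6^(i - 1).
Then v_{i+1} = 6·v_i + 3·3^i = 6·(-3^i + 2·6^(i - 1)) + 3·3^i = -3^(i + 1) + 2·6^i = -3^(i+1) + 2·6^((i+1) - 1),
which is the claimed formula at t = i+1.
By induction, the statement is established for all t ≥ 1.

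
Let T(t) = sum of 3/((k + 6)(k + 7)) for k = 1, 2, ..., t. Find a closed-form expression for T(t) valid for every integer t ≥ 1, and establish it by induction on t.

We claim T(t) = 3t/(7(t + 7)) for all t ≥ 1.
Base case (t = 1): T(1) = 3/56, and the closed form gives 3/56. They agree.
Inductive step: suppose the statement holds for some k ≥ 1, so T(k) = 3k/(7(k + 7)).
Then T(k+1) = T(k) + (3/((k + 7)(k + 8))) = (3k/(7(k + 7))) + (3/((k + 7)(k + 8))).
Simplifying, T(k+1) = 3(k + 1)/(7(k + 8)) = 3(k+1)/(7((k+1) + 7)),
which is the closed form with t = k+1.
This completes the induction.

T(t) = 3t/(7(t + 7))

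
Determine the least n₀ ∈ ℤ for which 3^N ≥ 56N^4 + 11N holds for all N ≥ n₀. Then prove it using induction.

n₀ = 14

At N = 13: 1594323 < 1599559, so the inequality fails and n₀ ≥ 14. We prove 3^N ≥ 56N^4 + 11N for all N ≥ 14.
For the base case N = 14: 3^N = 4782969 and 56N^4 + 11N = 2151450, so 4782969 ≥ 2151450.
Inductive step: assume the claim holds for N = j, so 3^j ≥ 56j^4 + 11j.
Then 3^(j + 1) = 3·(3^j) ≥ 3·(56j^4 + 11j).
Also, for j ≥ 14 we have 3·(56j^4 + 11j) ≥ 56(j+1)^4 + 11(j+1), since 3·(56j^4 + 11j) − (56(j+1)^4 + 11(j+1)) = 112j^4 - 224j^3 - 336j^2 - 202j - 67, which is nonnegative for all j ≥ 14.
Combining, 3^(j + 1) ≥ 56(j+1)^4 + 11(j+1).
By the principle of mathematical induction, the result holds for all N ≥ 14.
Hence the smallest such n₀ is 14.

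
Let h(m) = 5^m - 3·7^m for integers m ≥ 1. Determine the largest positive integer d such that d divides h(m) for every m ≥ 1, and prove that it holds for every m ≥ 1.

Computing the first values: h(1) = -16 and h(2) = -122; gcd(-16, -122) = 2, so d ≤ 2.
We prove 2 | 5^m - 3·7^m for all m ≥ 1 by induction on m.
Base step (m = 1): h(1) = -16 = 2·(-8), so 2 | h(1).
Suppose the result is true for m = i, i.e. 2 | h(i). Then
h(i+1) − 7·h(i) = (5^(i+1) - 3·7^(i+1)) − 7·(5^i - 3·7^i) = (1)·5^i·(5 − 7) = (-2)·5^i. Since 2 | h(i) by the inductive hypothesis, 2 | 7·h(i); and 2 | -2 since -2 = 2·-1. Therefore 2 | h(i+1).
By the principle of mathematical induction, the result holds for all m ≥ 1.
Therefore the largest such d is 2.

d = 2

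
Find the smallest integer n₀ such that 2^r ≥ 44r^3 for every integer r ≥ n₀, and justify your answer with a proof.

n₀ = 18

At r = 17: 131072 < 216172, so the inequality fails and n₀ ≥ 18. We prove 2^r ≥ 44r^3 for all r ≥ 18.
Base step (r = 18): 2^r = 262144 and 44r^3 = 256608, so 262144 ≥ 256608.
Inductive step: suppose the statement holds for some j ≥ 18, so 2^j ≥ 44j^3.
Then 2^(j + 1) = 2·(2^j) ≥ 2·(44j^3).
Also, for j ≥ 18 we have 2·(44j^3) ≥ 44(j+1)^3, since 2 ≥ (1 + 1/j)^3 for all j ≥ 18.
Combining, 2^(j + 1) ≥ 44(j+1)^3.
Hence, by induction on r, the claim holds for every r ≥ 18.
Hence the smallest such n₀ is 18.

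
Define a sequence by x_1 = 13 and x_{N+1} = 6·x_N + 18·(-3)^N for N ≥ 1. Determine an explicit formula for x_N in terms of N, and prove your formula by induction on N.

Computing the first terms: x_1 = 13, x_2 = 24, x_3 = 306. This suggests x_N = -2(-3)^N + 7·6^(N - 1).
When N = 1: the formula gives 13 = 13 = x_1.
Suppose the result is true for N = k, so x_k = -2(-3)^k + 7·6^(k - 1).
Then x_{k+1} = 6·x_k + 18·(-3)^k = 6·(-2(-3)^k + 7·6^(k - 1)) + 18·(-3)^k = -2(-3)^(k + 1) + 7·6^k = -2(-3)^(k+1) + 7·6^((k+1) - 1),
which is the claimed formula at N = k+1.
Hence, by induction on N, the claim holds for every N ≥ 1.

x_N = -2(-3)^N + 7·6^(N - 1)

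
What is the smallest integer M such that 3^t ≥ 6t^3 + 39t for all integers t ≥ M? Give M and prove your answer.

At t = 7: 2187 < 2331, so the inequality fails and M ≥ 8. We prove 3^t ≥ 6t^3 + 39t for all t ≥ 8.
When t = 8: 3^t = 6561 and 6t^3 + 39t = 3384, so 6561 ≥ 3384.
Inductive step: suppose the statement holds for some m ≥ 8, so 3^m ≥ 6m^3 + 39m.
Then 3^(m + 1) = 3·(3^m) ≥ 3·(6m^3 + 39m).
Also, for m ≥ 8 we have 3·(6m^3 + 39m) ≥ 6(m+1)^3 + 39(m+1), since 3·(6m^3 + 39m) − (6(m+1)^3 + 39(m+1)) = 12m^3 - 18m^2 + 60m - 45, which is nonnegative for all m ≥ 8.
Combining, 3^(m + 1) ≥ 6(m+1)^3 + 39(m+1).
Hence, by induction on t, the claim holds for every t ≥ 8.
Hence the smallest such M is 8.

M = 8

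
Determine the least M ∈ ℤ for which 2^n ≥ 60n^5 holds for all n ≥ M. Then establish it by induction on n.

M = 31

At n = 30: 1073741824 < 1458000000, so the inequality fails and M ≥ 31. We prove 2^n ≥ 60n^5 for all n ≥ 31.
For the base case n = 31: 2^n = 2147483648 and 60n^5 = 1717749060, so 2147483648 ≥ 1717749060.
Inductive step: suppose the statement holds for some p ≥ 31, so 2^p ≥ 60p^5.
Then 2^(p + 1) = 2·(2^p) ≥ 2·(60p^5).
Also, for p ≥ 31 we have 2·(60p^5) ≥ 60(p+1)^5, since 2 ≥ (1 + 1/p)^5 for all p ≥ 31.
Combining, 2^(p + 1) ≥ 60(p+1)^5.
By induction, the statement is established for all n ≥ 31.
Hence the smallest such M is 31.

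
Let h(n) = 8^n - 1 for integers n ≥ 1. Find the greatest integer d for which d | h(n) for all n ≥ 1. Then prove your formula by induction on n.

Computing the first values: h(1) = 7 and h(2) = 63; gcd(7, 63) = 7, so d ≤ 7.
We prove 7 | 8^n - 1 for all n ≥ 1 by induction on n.
When n = 1: h(1) = 7 = 7·(1), so 7 | h(1).
Suppose the result is true for n = p, i.e. 7 | h(p). Then
8^{p+1} − 1^{p+1} = 8·8^p − 1·1^p = 8·(8^p − 1^p) + (7)·1^p. The first term is divisible by 7 by the inductive hypothesis, and the second term (7)·1^p is divisible by 7 since 7 | 7. Hence 7 | h(p+1).
This completes the induction.
Therefore the largest such d is 7.

d = 7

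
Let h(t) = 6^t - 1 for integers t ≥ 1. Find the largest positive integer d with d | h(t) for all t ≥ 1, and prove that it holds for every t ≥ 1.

d = 5

Computing the first values: h(1) = 5 and h(2) = 35; gcd(5, 35) = 5, so d ≤ 5.
We prove 5 | 6^t - 1 for all t ≥ 1 by induction on t.
When t = 1: h(1) = 5 = 5·(1), so 5 | h(1).
Inductive step: assume the claim holds for t = k, i.e. 5 | h(k). Then
6^{k+1} − 1^{k+1} = 6·6^k − 1·1^k = 6·(6^k − 1^k) + (5)·1^k. The first term is divisible by 5 by the inductive hypothesis, and the second term (5)·1^k is divisible by 5 since 5 | 5. Hence 5 | h(k+1).
By the principle of mathematical induction, the result holds for all t ≥ 1.
Therefore the largest such d is 5.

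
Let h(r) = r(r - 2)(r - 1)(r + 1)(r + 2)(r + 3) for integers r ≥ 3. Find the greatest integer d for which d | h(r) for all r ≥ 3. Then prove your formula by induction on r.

d = 720

Computing the first values: h(3) = 720 and h(4) = 5040; gcd(720, 5040) = 720, so d ≤ 720.
We prove 720 | r(r - 2)(r - 1)(r + 1)(r + 2)(r + 3) for all r ≥ 3 by induction on r.
Base case (r = 3): h(3) = 720 = 720·(1), so 720 | h(3).
Inductive step: assume the claim holds for r = m, i.e. 720 | h(m). Then
h(m+1) − h(m) = (m-1)·m·(m+1)·(m+2)·(m+3)·(m+4) − (m-2)·(m-1)·m·(m+1)·(m+2)·(m+3) = (m-1)·m·(m+1)·(m+2)·(m+3)·[(m+4) − (m-2)] = 6·(m-1)·m·(m+1)·(m+2)·(m+3). The product of 5 consecutive integers is divisible by (5)! = 120, so h(m+1) − h(m) is divisible by 6·120 = 720. By the inductive hypothesis 720 | h(m), hence 720 | h(m+1).
This completes the induction.
Therefore the largest such d is 720.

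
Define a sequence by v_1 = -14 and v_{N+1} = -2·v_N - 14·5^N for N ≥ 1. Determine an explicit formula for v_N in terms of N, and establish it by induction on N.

v_N = -(-2)^(N + 1) - 2·5^N

Computing the first terms: v_1 = -14, v_2 = -42, v_3 = -266. This suggests v_N = -(-2)^(N + 1) - 2·5^N.
Base case (N = 1): the formula gives -14 = -14 = v_1.
Inductive step: suppose the statement holds for some k ≥ 1, so v_k = -(-2)^(k + 1) - 2·5^k.
Then v_{k+1} = -2·v_k - 14·5^k = -2·(-(-2)^(k + 1) - 2·5^k) - 14·5^k = -(-2)^(k + 2) - 2·5^(k + 1) = -(-2)^((k+1) + 1) - 2·5^(k+1),
which is the claimed formula at N = k+1.
By the principle of mathematical induction, the result holds for all N ≥ 1.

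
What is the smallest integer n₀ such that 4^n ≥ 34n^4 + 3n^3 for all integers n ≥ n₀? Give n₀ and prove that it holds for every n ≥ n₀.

At n = 8: 65536 < 140800, so the inequality fails and n₀ ≥ 9. We prove 4^n ≥ 34n^4 + 3n^3 for all n ≥ 9.
Base step (n = 9): 4^n = 262144 and 34n^4 + 3n^3 = 225261, so 262144 ≥ 225261.
For the inductive step, assume it holds for an arbitrary p ≥ 9, so 4^p ≥ 34p^4 + 3p^3.
Then 4^(p + 1) = 4·(4^p) ≥ 4·(34p^4 + 3p^3).
Also, for p ≥ 9 we have 4·(34p^4 + 3p^3) ≥ 34(p+1)^4 + 3(p+1)^3, since 4·(34p^4 + 3p^3) − (34(p+1)^4 + 3(p+1)^3) = 102p^4 - 127p^3 - 213p^2 - 145p - 37, which is nonnegative for all p ≥ 9.
Combining, 4^(p + 1) ≥ 34(p+1)^4 + 3(p+1)^3.
By induction, the statement is established for all n ≥ 9.
Hence the smallest such n₀ is 9.

n₀ = 9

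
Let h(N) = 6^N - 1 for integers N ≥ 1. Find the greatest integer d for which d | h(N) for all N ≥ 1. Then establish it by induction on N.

d = 5

Computing the first values: h(1) = 5 and h(2) = 35; gcd(5, 35) = 5, so d ≤ 5.
We prove 5 | 6^N - 1 for all N ≥ 1 by induction on N.
Base case (N = 1): h(1) = 5 = 5·(1), so 5 | h(1).
Inductive step: suppose the statement holds for some j ≥ 1, i.e. 5 | h(j). Then
6^{j+1} − 1^{j+1} = 6·6^j − 1·1^j = 6·(6^j − 1^j) + (5)·1^j. The first term is divisible by 5 by the inductive hypothesis, and the second term (5)·1^j is divisible by 5 since 5 | 5. Hence 5 | h(j+1).
Hence, by induction on N, the claim holds for every N ≥ 1.
Therefore the largest such d is 5.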